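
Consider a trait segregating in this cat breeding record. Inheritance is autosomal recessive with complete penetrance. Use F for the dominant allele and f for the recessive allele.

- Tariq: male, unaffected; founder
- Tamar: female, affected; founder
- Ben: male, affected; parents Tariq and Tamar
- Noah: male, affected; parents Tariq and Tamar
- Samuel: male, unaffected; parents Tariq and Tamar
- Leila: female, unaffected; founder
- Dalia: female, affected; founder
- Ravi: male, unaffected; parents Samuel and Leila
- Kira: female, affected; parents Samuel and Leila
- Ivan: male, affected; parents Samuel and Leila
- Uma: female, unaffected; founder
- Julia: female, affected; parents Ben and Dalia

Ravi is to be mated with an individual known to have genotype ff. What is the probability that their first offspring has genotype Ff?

2/3

Samuel is unaffected so carries F and received f from Tamar (ff), so Samuel is Ff.
Leila is unaffected so carries F and passed f to Kira (ff), so Leila is Ff.
Ravi is an unaffected offspring of Samuel (Ff) × Leila (Ff), whose cross gives 1/4 FF : 1/2 Ff : 1/4 ff; conditioning on being unaffected, Ravi is FF with probability 1/3, Ff with probability 2/3.
Summing over parental genotype combinations, P(offspring has genotype Ff) = 1/3·1 + 2/3·1/2 = 2/3.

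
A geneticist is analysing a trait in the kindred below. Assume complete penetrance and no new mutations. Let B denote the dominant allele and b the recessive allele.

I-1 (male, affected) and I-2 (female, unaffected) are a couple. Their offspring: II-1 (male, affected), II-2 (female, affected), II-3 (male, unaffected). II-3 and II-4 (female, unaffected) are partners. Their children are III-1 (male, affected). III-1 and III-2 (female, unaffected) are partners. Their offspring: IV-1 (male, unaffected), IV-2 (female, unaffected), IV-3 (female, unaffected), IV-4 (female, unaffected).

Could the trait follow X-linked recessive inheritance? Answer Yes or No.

A consistent assignment under X-linked recessive exists: I-1 X^b Y, I-2 X^B X^b, II-1 X^b Y, II-2 X^b X^b, II-3 X^B Y, II-4 X^B X^b, III-1 X^b Y, III-2 X^B X^B, IV-1 X^B Y, IV-2 X^B X^b, IV-3 X^B X^b, IV-4 X^B X^b.
In this assignment every recorded phenotype matches its genotype and every non-founder's genotype is obtainable from its parents' genotypes, so the pedigree is consistent.

Yes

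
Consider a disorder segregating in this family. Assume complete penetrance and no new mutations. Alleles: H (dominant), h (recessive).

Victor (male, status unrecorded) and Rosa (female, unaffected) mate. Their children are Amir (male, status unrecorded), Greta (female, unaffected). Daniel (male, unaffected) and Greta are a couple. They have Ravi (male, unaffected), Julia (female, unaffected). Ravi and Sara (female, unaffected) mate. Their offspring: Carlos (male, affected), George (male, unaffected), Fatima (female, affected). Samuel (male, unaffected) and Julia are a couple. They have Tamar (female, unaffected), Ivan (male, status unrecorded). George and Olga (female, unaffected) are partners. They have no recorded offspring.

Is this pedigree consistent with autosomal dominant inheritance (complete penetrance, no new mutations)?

Under autosomal dominant, Carlos (affected, male) cannot arise from Ravi (unaffected) × Sara (unaffected).

No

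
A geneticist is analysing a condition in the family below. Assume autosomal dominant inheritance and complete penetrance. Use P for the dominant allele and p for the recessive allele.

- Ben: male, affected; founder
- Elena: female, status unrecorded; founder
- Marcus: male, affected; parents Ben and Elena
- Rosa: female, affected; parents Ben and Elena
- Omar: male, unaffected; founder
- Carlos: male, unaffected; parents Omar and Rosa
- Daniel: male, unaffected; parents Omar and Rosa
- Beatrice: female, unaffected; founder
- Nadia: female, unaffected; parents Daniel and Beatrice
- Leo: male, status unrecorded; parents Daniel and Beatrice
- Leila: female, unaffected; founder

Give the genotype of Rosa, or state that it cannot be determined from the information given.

Pp

From phenotype alone, Rosa is PP or Pp.
Rosa is affected so carries P and passed p to Carlos (pp), so Rosa is Pp.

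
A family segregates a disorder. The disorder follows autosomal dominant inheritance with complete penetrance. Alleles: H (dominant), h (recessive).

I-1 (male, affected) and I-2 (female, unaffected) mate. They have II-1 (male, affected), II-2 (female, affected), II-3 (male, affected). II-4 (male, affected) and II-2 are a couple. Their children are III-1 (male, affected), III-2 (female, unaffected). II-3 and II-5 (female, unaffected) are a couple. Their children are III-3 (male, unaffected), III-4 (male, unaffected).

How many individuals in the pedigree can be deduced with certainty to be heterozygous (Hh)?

4

Obligate heterozygotes: II-1 is affected so carries H and received h from I-2 (hh), so II-1 is Hh; II-2 is affected so carries H and received h from I-2 (hh), so II-2 is Hh; II-3 is affected so carries H and received h from I-2 (hh), so II-3 is Hh; II-4 is affected so carries H and passed h to III-2 (hh), so II-4 is Hh.
Every other individual is either homozygous by phenotype or has at least one consistent homozygous assignment, so the count is 4.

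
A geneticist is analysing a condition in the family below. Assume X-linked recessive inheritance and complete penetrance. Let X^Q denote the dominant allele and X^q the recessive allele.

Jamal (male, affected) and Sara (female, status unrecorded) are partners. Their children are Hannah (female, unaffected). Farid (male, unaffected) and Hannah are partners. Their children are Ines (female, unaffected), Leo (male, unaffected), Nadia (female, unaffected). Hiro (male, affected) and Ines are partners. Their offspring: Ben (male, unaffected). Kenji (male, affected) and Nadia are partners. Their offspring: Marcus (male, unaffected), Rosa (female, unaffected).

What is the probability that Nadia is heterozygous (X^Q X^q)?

1/5

Farid is unaffected, so Farid is X^Q Y.
Hannah is unaffected so carries Q and received q from Jamal (X^q Y), so Hannah is X^Q X^q.
Their cross gives offspring ratios 1/2 X^Q X^Q : 1/2 X^Q X^q. Conditioning on Nadia being unaffected, P(X^Q X^q) = 1/2 / 1 = 1/2 before taking Nadia's own offspring into account.
Kenji is affected, so Kenji is X^q Y.
Now use Nadia's offspring. Probability of each recorded status — unaffected son Marcus: 1/2 if Nadia is X^Q X^q, 1 if X^Q X^Q; unaffected daughter Rosa: 1/2 if Nadia is X^Q X^q, 1 if X^Q X^Q.
Bayes: P(X^Q X^q) = 1/2·1/4 / (1/2·1/4 + 1/2·1) = 1/5.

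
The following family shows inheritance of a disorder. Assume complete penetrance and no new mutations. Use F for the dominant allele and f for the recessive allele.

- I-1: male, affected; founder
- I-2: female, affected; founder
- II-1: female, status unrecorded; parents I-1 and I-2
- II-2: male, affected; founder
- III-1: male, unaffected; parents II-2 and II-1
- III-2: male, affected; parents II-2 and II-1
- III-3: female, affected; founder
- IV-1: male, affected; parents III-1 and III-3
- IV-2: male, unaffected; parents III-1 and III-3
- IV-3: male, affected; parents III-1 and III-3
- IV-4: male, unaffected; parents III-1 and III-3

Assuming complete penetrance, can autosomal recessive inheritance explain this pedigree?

No assignment of genotypes under autosomal recessive satisfies every parent–offspring relationship, so the pedigree is inconsistent.

No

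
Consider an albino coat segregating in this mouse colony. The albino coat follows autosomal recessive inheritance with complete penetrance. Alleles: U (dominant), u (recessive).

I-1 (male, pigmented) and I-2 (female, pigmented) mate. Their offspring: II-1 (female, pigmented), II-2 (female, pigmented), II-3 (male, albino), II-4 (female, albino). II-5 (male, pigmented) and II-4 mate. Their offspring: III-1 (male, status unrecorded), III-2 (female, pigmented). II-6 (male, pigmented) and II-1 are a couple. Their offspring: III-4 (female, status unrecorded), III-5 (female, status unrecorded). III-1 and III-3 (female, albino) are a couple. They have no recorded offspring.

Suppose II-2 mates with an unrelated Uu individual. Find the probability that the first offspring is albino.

1/6

I-1 is pigmented so carries U and passed u to II-3 (uu), so I-1 is Uu.
I-2 is pigmented so carries U and passed u to II-3 (uu), so I-2 is Uu.
II-2 is a pigmented offspring of I-1 (Uu) × I-2 (Uu), whose cross gives 1/4 UU : 1/2 Uu : 1/4 uu; conditioning on being pigmented, II-2 is UU with probability 1/3, Uu with probability 2/3.
Summing over parental genotype combinations, P(offspring is albino) = 2/3·1/4 = 1/6.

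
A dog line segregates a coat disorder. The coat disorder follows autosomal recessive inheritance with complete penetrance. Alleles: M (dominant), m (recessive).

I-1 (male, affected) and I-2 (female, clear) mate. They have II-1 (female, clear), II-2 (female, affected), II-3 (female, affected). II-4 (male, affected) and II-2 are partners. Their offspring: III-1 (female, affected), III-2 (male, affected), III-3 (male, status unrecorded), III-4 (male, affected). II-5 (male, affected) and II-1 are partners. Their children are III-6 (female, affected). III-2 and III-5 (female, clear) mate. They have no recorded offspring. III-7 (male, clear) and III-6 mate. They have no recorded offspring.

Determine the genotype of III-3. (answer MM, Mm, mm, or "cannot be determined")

From phenotype alone, III-3 is MM or Mm or mm.
III-3 received m from II-4 (mm) and received m from II-2 (mm), so III-3 is mm.

mm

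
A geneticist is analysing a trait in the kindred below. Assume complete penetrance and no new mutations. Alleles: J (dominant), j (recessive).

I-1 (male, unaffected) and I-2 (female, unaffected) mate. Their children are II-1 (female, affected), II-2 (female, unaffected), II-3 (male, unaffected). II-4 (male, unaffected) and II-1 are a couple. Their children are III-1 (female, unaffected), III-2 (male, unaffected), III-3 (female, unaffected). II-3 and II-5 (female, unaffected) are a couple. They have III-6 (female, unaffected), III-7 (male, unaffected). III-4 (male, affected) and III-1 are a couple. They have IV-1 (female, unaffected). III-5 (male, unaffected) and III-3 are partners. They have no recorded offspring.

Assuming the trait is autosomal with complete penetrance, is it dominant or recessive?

I-1 and I-2 are both unaffected yet have an affected child II-1. Under dominance, an affected child requires at least one affected parent, so the trait cannot be dominant.

recessive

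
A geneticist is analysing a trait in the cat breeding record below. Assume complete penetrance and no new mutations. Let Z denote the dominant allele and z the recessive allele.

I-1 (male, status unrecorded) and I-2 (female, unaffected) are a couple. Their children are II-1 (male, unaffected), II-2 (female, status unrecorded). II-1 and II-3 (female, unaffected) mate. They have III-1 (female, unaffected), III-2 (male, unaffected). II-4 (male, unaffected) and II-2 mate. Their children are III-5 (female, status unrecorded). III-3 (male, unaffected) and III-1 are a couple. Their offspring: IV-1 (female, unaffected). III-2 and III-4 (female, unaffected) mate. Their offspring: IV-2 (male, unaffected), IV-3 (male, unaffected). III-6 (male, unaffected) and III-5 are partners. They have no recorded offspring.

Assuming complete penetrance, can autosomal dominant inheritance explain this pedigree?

Yes

A consistent assignment under autosomal dominant exists: I-1 Zz, I-2 zz, II-1 zz, II-2 Zz, II-3 zz, II-4 zz, III-1 zz, III-2 zz, III-3 zz, III-4 zz, III-5 Zz, III-6 zz, IV-1 zz, IV-2 zz, IV-3 zz.
In this assignment every recorded phenotype matches its genotype and every non-founder's genotype is obtainable from its parents' genotypes, so the pedigree is consistent.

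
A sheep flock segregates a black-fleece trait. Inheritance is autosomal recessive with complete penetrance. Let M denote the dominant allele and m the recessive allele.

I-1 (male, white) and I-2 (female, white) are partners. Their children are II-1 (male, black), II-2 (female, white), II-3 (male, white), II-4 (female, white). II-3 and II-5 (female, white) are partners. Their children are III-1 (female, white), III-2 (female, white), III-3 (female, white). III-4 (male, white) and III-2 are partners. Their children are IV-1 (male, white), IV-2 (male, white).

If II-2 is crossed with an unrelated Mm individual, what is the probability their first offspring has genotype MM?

I-1 is white so carries M and passed m to II-1 (mm), so I-1 is Mm.
I-2 is white so carries M and passed m to II-1 (mm), so I-2 is Mm.
II-2 is a white offspring of I-1 (Mm) × I-2 (Mm), whose cross gives 1/4 MM : 1/2 Mm : 1/4 mm; conditioning on being white, II-2 is MM with probability 1/3, Mm with probability 2/3.
Summing over parental genotype combinations, P(offspring has genotype MM) = 1/3·1/2 + 2/3·1/4 = 1/3.

1/3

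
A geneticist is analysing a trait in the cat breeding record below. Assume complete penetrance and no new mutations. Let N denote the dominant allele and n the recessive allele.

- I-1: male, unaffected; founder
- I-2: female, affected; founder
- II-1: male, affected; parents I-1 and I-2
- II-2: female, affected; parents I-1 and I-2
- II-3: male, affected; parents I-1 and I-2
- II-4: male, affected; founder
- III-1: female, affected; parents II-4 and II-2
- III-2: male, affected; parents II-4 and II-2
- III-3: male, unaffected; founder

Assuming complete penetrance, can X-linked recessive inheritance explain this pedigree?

No

Under X-linked recessive, II-2 (affected, female) cannot arise from I-1 (unaffected) × I-2 (affected).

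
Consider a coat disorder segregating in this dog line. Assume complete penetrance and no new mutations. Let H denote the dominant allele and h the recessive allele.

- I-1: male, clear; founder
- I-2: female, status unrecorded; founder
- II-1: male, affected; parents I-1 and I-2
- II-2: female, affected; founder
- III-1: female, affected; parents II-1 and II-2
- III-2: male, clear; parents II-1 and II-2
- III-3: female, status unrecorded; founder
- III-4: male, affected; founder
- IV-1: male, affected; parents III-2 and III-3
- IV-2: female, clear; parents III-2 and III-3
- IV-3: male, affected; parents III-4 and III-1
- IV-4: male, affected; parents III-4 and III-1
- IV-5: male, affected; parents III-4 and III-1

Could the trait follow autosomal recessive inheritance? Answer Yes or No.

Under autosomal recessive, III-2 (clear, male) cannot arise from II-1 (affected) × II-2 (affected).

No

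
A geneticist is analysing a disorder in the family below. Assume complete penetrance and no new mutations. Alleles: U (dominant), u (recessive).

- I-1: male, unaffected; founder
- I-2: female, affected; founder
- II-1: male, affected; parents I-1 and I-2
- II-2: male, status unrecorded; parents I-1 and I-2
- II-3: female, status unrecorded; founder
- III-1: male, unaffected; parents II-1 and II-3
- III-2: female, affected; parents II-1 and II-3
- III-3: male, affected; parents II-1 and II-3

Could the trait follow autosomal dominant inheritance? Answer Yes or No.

Yes

A consistent assignment under autosomal dominant exists: I-1 uu, I-2 UU, II-1 Uu, II-2 Uu, II-3 Uu, III-1 uu, III-2 UU, III-3 UU.
In this assignment every recorded phenotype matches its genotype and every non-founder's genotype is obtainable from its parents' genotypes, so the pedigree is consistent.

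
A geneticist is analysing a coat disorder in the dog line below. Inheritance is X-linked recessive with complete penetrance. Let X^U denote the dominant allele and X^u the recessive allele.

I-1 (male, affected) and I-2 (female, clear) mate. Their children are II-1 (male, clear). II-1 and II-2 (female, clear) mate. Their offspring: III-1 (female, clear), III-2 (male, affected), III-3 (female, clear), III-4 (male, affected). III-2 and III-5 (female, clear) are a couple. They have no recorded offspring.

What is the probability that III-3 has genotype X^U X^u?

1/2

II-1 is clear, so II-1 is X^U Y.
II-2 is clear so carries U and passed u to III-2 (X^u Y), so II-2 is X^U X^u.
Their cross gives offspring ratios 1/2 X^U X^U : 1/2 X^U X^u. Conditioning on III-3 being clear, P(X^U X^u) = 1/2 / 1 = 1/2.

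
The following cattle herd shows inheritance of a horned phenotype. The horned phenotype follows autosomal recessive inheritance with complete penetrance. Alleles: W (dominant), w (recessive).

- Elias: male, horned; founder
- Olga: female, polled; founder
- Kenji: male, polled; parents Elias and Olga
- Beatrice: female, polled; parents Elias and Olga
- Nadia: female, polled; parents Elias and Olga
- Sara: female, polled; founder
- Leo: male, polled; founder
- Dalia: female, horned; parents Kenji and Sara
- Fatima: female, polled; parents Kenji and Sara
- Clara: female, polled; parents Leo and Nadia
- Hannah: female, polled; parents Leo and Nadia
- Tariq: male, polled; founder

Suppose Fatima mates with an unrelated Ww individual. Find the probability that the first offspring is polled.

Kenji is polled so carries W and received w from Elias (ww), so Kenji is Ww.
Sara is polled so carries W and passed w to Dalia (ww), so Sara is Ww.
Fatima is a polled offspring of Kenji (Ww) × Sara (Ww), whose cross gives 1/4 WW : 1/2 Ww : 1/4 ww; conditioning on being polled, Fatima is WW with probability 1/3, Ww with probability 2/3.
Summing over parental genotype combinations, P(offspring is polled) = 1/3·1 + 2/3·3/4 = 5/6.

5/6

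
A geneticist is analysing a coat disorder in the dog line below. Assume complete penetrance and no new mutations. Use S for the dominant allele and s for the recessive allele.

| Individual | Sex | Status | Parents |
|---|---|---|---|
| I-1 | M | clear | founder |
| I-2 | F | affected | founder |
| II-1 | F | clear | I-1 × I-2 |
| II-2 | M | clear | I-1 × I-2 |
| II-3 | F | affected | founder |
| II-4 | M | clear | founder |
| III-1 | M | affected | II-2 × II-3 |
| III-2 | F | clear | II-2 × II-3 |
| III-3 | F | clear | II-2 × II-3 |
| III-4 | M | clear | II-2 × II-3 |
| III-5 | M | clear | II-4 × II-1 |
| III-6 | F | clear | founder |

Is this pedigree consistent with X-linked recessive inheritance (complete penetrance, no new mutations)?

No

Under X-linked recessive, II-2 (clear, male) cannot arise from I-1 (clear) × I-2 (affected).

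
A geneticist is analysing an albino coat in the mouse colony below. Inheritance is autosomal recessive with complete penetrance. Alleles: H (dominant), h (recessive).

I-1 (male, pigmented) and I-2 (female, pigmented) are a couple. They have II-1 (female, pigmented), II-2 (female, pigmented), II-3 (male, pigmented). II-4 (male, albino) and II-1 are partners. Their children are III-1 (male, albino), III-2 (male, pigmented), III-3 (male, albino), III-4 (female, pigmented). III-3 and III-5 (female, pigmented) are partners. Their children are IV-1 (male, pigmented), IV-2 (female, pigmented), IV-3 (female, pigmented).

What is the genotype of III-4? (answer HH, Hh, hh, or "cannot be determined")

Hh

From phenotype alone, III-4 is HH or Hh.
III-4 is pigmented so carries H and received h from II-4 (hh), so III-4 is Hh.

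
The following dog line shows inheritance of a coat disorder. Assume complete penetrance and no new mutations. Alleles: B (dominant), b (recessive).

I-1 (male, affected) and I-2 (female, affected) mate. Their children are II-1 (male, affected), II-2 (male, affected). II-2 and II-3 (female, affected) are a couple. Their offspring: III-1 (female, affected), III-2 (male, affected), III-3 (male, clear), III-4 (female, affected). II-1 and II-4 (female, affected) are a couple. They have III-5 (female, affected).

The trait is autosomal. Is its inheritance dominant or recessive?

II-2 and II-3 are both affected yet have a clear child III-3. Under a recessive model two affected parents are homozygous and every child would be affected, so the trait cannot be recessive.

dominant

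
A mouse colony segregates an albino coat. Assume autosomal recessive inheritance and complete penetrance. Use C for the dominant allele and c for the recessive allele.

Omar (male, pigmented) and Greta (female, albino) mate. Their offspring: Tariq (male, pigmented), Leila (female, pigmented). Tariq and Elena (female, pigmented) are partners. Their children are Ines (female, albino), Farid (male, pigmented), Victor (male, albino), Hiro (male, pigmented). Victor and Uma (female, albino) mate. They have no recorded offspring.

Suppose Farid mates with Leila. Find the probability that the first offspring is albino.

Tariq is pigmented so carries C and received c from Greta (cc), so Tariq is Cc.
Elena is pigmented so carries C and passed c to Ines (cc), so Elena is Cc.
Farid is a pigmented offspring of Tariq (Cc) × Elena (Cc), whose cross gives 1/4 CC : 1/2 Cc : 1/4 cc; conditioning on being pigmented, Farid is CC with probability 1/3, Cc with probability 2/3.
Leila is pigmented so carries C and received c from Greta (cc), so Leila is Cc.
Summing over parental genotype combinations, P(offspring is albino) = 2/3·1/4 = 1/6.

1/6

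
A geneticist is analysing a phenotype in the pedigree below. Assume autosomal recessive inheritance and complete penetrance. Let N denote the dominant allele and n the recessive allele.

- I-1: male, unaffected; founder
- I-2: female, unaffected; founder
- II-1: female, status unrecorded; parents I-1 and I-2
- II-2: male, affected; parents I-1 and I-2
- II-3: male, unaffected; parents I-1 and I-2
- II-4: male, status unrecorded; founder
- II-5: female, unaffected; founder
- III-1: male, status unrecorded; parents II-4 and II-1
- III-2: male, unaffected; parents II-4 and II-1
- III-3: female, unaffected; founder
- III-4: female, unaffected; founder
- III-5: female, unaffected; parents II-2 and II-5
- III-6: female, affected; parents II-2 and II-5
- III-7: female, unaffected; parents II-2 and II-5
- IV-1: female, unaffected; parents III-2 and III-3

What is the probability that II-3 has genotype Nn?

I-1 is unaffected so carries N and passed n to II-2 (nn), so I-1 is Nn.
I-2 is unaffected so carries N and passed n to II-2 (nn), so I-2 is Nn.
Their cross gives offspring ratios 1/4 NN : 1/2 Nn : 1/4 nn. Conditioning on II-3 being unaffected, P(Nn) = 1/2 / 3/4 = 2/3.

2/3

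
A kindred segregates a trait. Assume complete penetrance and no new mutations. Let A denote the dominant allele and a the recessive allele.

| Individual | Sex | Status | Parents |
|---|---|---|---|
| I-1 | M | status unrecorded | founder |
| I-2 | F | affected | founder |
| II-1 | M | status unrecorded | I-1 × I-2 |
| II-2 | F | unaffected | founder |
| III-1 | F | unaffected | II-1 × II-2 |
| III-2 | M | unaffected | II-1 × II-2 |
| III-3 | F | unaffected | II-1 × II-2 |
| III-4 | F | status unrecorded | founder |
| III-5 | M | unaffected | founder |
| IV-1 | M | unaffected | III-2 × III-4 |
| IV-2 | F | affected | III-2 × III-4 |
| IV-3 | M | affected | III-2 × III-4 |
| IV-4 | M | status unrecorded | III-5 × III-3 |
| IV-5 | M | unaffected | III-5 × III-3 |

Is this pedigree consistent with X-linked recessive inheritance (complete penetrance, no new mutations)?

Under X-linked recessive, IV-2 (affected, female) cannot arise from III-2 (unaffected) × III-4 (unrecorded).

No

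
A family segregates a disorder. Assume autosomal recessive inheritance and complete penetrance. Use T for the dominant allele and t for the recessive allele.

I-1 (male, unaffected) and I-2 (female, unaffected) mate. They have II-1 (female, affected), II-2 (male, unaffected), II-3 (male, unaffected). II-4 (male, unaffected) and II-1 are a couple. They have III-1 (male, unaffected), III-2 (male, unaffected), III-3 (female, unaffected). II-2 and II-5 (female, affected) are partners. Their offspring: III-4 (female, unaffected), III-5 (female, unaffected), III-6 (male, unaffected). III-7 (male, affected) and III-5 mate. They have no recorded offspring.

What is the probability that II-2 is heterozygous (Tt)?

1/5

I-1 is unaffected so carries T and passed t to II-1 (tt), so I-1 is Tt.
I-2 is unaffected so carries T and passed t to II-1 (tt), so I-2 is Tt.
Their cross gives offspring ratios 1/4 TT : 1/2 Tt : 1/4 tt. Conditioning on II-2 being unaffected, P(Tt) = 1/2 / 3/4 = 2/3 before taking II-2's own offspring into account.
II-5 is affected, so II-5 is tt.
Now use II-2's offspring. Probability of each recorded status — unaffected daughter III-4: 1/2 if II-2 is Tt, 1 if TT; unaffected daughter III-5: 1/2 if II-2 is Tt, 1 if TT; unaffected son III-6: 1/2 if II-2 is Tt, 1 if TT.
Bayes: P(Tt) = 2/3·1/8 / (2/3·1/8 + 1/3·1) = 1/5.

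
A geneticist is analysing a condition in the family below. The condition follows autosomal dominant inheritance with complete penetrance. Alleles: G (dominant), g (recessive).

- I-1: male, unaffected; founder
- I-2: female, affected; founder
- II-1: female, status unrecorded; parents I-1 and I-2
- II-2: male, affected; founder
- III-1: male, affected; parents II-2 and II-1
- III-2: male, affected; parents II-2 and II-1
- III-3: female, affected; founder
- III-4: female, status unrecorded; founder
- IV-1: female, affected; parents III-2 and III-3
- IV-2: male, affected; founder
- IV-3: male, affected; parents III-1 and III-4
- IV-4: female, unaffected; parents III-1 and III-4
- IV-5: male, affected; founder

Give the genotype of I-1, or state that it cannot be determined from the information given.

I-1 is unaffected, so I-1 is gg.

gg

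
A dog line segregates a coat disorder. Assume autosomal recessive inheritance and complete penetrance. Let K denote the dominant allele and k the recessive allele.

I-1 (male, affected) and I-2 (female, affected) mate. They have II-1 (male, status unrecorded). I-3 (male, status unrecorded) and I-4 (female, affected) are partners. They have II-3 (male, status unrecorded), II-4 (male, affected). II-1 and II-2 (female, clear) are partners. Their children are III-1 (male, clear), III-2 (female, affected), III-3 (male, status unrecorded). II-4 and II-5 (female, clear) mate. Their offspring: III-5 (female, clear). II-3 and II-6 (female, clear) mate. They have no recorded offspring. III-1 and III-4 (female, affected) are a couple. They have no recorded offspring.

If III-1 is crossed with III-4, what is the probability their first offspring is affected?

III-1 is clear so carries K and received k from II-1 (kk), so III-1 is Kk.
III-4 is affected, so III-4 is kk.
The cross gives 1/2 Kk : 1/2 kk, so P(offspring is affected) = 1/2.

1/2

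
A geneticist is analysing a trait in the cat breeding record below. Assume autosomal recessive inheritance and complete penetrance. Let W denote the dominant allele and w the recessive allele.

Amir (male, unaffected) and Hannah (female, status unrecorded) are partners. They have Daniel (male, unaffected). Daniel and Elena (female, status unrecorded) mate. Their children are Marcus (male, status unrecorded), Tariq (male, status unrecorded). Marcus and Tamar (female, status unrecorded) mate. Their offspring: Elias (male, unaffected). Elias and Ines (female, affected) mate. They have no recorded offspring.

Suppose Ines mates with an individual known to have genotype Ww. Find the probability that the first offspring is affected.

1/2

Ines is affected, so Ines is ww.
The cross gives 1/2 Ww : 1/2 ww, so P(offspring is affected) = 1/2.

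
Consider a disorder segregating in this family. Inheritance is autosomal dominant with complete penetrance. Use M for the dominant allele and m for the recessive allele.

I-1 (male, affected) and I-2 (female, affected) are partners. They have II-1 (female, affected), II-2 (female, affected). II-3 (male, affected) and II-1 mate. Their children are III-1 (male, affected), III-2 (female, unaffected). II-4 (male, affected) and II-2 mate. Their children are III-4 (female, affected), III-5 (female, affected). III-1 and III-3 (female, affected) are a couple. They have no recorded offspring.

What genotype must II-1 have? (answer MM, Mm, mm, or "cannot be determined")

From phenotype alone, II-1 is MM or Mm.
II-1 is affected so carries M and passed m to III-2 (mm), so II-1 is Mm.

Mm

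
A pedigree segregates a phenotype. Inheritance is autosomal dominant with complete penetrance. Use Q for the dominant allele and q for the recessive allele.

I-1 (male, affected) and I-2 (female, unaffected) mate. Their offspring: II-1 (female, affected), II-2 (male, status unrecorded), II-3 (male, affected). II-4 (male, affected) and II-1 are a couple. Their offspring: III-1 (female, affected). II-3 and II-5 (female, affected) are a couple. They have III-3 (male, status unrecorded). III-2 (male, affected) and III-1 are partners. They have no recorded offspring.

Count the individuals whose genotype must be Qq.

2

Obligate heterozygotes: II-1 is affected so carries Q and received q from I-2 (qq), so II-1 is Qq; II-3 is affected so carries Q and received q from I-2 (qq), so II-3 is Qq.
Every other individual is either homozygous by phenotype or has at least one consistent homozygous assignment, so the count is 2.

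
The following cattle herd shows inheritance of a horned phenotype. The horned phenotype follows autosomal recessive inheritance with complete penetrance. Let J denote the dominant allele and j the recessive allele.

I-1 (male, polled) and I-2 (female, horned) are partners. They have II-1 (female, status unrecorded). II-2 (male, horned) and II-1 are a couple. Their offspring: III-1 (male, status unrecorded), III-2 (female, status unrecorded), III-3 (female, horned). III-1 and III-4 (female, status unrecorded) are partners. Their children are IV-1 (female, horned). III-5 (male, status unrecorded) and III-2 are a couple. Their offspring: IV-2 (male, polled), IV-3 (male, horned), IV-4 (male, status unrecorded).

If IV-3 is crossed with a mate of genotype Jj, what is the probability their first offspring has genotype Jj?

IV-3 is horned, so IV-3 is jj.
The cross gives 1/2 Jj : 1/2 jj, so P(offspring has genotype Jj) = 1/2.

1/2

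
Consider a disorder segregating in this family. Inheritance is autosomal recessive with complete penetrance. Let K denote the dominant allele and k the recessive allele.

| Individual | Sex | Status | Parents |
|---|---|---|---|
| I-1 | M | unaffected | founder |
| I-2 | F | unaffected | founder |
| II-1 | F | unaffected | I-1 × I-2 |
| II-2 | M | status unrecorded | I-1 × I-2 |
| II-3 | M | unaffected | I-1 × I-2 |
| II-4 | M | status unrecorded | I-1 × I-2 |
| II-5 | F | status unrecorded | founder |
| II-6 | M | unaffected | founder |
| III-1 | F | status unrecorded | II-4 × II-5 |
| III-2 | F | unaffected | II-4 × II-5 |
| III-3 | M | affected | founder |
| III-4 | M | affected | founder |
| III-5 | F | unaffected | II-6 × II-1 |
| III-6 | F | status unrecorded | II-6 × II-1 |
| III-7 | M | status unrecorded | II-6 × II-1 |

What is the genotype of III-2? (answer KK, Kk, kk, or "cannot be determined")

cannot be determined

III-2's phenotype allows KK or Kk, and no parent or child forces a single allele at both positions; consistent genotype assignments exist with III-2 as KK or Kk.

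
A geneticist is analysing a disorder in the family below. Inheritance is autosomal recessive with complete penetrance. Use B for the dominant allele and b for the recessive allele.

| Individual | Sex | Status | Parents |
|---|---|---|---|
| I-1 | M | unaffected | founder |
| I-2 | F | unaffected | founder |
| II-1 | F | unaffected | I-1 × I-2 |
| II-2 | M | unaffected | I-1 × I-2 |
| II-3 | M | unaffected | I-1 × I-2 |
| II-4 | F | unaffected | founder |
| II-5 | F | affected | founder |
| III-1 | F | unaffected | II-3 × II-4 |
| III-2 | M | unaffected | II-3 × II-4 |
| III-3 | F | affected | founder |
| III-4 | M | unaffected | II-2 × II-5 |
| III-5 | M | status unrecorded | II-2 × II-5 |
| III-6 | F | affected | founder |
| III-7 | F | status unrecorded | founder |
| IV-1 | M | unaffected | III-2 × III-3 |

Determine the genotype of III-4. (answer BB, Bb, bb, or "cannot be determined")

From phenotype alone, III-4 is BB or Bb.
III-4 is unaffected so carries B and received b from II-5 (bb), so III-4 is Bb.

Bb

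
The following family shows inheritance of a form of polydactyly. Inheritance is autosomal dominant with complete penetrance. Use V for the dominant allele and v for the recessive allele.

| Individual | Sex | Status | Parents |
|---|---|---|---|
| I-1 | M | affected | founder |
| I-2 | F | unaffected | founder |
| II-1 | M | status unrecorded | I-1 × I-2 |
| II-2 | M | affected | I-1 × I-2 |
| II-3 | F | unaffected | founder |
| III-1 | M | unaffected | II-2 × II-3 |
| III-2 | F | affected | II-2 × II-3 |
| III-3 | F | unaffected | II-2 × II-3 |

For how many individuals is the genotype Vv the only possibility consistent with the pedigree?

Obligate heterozygotes: II-2 is affected so carries V and received v from I-2 (vv), so II-2 is Vv; III-2 is affected so carries V and received v from II-3 (vv), so III-2 is Vv.
Every other individual is either homozygous by phenotype or has at least one consistent homozygous assignment, so the count is 2.

2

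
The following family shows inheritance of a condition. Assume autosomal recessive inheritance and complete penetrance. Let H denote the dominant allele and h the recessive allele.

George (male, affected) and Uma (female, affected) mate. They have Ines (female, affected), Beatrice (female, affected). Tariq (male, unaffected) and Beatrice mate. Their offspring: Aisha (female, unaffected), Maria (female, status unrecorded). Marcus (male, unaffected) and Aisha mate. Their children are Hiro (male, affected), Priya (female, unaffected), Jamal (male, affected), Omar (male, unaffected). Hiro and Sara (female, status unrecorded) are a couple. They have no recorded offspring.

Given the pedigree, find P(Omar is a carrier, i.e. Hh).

Marcus is unaffected so carries H and passed h to Hiro (hh), so Marcus is Hh.
Aisha is unaffected so carries H and received h from Beatrice (hh), so Aisha is Hh.
Their cross gives offspring ratios 1/4 HH : 1/2 Hh : 1/4 hh. Conditioning on Omar being unaffected, P(Hh) = 1/2 / 3/4 = 2/3.

2/3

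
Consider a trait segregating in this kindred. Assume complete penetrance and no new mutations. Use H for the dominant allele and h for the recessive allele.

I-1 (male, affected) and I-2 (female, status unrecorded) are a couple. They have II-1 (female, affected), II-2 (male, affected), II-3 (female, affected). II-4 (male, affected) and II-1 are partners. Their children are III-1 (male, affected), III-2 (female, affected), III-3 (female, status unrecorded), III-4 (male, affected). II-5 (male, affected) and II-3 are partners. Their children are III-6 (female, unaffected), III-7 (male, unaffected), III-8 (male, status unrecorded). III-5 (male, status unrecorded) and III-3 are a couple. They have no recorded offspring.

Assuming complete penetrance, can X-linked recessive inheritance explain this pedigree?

No

Under X-linked recessive, III-6 (unaffected, female) cannot arise from II-5 (affected) × II-3 (affected).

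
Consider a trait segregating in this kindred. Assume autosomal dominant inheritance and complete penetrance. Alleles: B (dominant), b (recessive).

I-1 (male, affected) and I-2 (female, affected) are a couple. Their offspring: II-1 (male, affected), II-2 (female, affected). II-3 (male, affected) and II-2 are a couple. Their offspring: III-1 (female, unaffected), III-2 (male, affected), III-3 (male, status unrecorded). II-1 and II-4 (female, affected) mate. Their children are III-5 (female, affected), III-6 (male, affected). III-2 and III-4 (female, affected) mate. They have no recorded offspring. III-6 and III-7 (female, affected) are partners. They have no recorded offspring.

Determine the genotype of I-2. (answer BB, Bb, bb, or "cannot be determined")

I-2's phenotype allows BB or Bb, and no parent or child forces a single allele at both positions; consistent genotype assignments exist with I-2 as BB or Bb.

cannot be determined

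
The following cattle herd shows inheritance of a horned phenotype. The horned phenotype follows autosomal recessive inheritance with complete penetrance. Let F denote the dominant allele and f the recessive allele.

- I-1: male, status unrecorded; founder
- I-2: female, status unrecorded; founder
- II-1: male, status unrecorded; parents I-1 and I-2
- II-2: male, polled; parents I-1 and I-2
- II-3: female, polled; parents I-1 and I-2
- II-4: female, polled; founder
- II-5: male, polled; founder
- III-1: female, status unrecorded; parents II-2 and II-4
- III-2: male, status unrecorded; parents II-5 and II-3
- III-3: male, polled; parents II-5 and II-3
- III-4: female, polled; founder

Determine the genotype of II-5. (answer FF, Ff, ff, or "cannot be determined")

II-5's phenotype allows FF or Ff, and no parent or child forces a single allele at both positions; consistent genotype assignments exist with II-5 as FF or Ff.

cannot be determined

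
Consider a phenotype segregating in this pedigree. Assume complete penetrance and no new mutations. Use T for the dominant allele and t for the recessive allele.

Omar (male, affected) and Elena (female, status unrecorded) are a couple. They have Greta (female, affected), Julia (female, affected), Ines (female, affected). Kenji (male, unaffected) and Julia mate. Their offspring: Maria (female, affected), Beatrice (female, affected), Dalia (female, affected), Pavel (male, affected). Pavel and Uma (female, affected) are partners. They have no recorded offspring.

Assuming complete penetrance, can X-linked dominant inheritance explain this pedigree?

A consistent assignment under X-linked dominant exists: Omar X^T Y, Elena X^T X^T, Greta X^T X^T, Julia X^T X^T, Ines X^T X^T, Kenji X^t Y, Maria X^T X^t, Beatrice X^T X^t, Dalia X^T X^t, Pavel X^T Y, Uma X^T X^T.
In this assignment every recorded phenotype matches its genotype and every non-founder's genotype is obtainable from its parents' genotypes, so the pedigree is consistent.

Yes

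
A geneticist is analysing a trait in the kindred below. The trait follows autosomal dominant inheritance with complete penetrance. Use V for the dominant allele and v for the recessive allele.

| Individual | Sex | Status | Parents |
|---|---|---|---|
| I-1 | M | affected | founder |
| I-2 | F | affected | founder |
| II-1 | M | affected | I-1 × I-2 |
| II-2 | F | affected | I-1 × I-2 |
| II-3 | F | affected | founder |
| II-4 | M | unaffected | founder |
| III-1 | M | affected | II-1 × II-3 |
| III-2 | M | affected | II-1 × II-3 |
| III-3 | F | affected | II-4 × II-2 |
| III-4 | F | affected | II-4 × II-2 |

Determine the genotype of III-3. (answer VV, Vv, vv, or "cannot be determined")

Vv

From phenotype alone, III-3 is VV or Vv.
III-3 is affected so carries V and received v from II-4 (vv), so III-3 is Vv.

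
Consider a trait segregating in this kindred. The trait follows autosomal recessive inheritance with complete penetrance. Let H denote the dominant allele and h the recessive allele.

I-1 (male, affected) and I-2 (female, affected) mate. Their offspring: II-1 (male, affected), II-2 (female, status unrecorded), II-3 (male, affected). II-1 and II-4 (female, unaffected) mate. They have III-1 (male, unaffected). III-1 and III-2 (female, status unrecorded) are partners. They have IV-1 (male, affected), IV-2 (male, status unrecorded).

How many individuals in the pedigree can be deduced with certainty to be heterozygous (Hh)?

1

Obligate heterozygotes: III-1 is unaffected so carries H and received h from II-1 (hh), so III-1 is Hh.
Every other individual is either homozygous by phenotype or has at least one consistent homozygous assignment, so the count is 1.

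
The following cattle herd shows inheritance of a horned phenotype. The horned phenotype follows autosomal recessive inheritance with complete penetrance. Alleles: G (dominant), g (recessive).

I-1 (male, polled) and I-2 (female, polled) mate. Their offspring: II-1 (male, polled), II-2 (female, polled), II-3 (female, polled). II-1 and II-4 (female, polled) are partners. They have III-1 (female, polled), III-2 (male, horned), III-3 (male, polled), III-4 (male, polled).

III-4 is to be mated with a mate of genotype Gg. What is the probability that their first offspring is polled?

II-1 is polled so carries G and passed g to III-2 (gg), so II-1 is Gg.
II-4 is polled so carries G and passed g to III-2 (gg), so II-4 is Gg.
III-4 is a polled offspring of II-1 (Gg) × II-4 (Gg), whose cross gives 1/4 GG : 1/2 Gg : 1/4 gg; conditioning on being polled, III-4 is GG with probability 1/3, Gg with probability 2/3.
Summing over parental genotype combinations, P(offspring is polled) = 1/3·1 + 2/3·3/4 = 5/6.

5/6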